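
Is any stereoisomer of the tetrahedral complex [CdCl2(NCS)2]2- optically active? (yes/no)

no

In a tetrahedral complex all four positions are equivalent and every pair of ligands is adjacent — there is no cis/trans distinction.
Only one geometric arrangement is possible.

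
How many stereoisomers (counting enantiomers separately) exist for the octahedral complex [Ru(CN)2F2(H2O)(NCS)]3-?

8

In an octahedral complex each vertex has one trans partner and four cis neighbours.
There are 6 geometric isomers: CN trans, F trans; CN trans, F cis; CN cis, F cis (3 arrangements, 2 chiral); CN cis, F trans.
Of these, 2 lack any improper symmetry element and so occur as enantiomeric pairs, giving 6 + 2 = 8 stereoisomers in total.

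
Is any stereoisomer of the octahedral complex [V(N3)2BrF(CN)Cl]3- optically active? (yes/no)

The six octahedral sites form three mutually perpendicular trans pairs.
Exhaustive case analysis gives 9 geometric isomers.
Of these, 6 lack any improper symmetry element and so occur as enantiomeric pairs, giving 9 + 6 = 15 stereoisomers in total.

yes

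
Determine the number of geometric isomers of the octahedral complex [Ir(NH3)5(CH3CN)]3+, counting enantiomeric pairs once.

1

Only one geometric arrangement is possible.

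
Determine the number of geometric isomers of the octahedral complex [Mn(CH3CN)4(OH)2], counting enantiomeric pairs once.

In an octahedral complex each vertex has one trans partner and four cis neighbours.
Systematic placement gives 2 geometric isomers: OH trans; OH cis.

2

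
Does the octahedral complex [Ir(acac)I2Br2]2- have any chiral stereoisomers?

yes

The six octahedral sites form three mutually perpendicular trans pairs.
Each acac is bidentate and must span two cis positions.
Working through the distinct placements yields 3 geometric isomers: I cis, Br trans; I cis, Br cis (chiral); I trans, Br cis.
One of these lacks any improper symmetry element and so occurs as an enantiomeric pair, giving 3 + 1 = 4 stereoisomers in total.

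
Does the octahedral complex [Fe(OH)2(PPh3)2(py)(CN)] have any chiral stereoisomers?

The six octahedral sites form three mutually perpendicular trans pairs.
The distinct arrangements are (6 in all): OH cis, PPh3 cis (3 arrangements, 2 chiral); OH cis, PPh3 trans; OH trans, PPh3 cis; OH trans, PPh3 trans.
Of these, 2 lack any improper symmetry element and so occur as enantiomeric pairs, giving 6 + 2 = 8 stereoisomers in total.

yes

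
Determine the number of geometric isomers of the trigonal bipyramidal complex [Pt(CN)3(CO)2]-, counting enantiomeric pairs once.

3

In a trigonal bipyramid the two axial positions differ from the three equatorial ones.
Working through the distinct placements yields 3 geometric isomers: CO both equatorial; CO one axial, one equatorial; CO both axial.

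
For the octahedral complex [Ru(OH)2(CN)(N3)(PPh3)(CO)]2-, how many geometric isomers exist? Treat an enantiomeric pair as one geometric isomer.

Exhaustive case analysis gives 9 geometric isomers.

9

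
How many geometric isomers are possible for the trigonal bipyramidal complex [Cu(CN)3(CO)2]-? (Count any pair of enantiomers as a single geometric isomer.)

3

A trigonal bipyramid has two axial and three equatorial sites, which are chemically inequivalent.
Working through the distinct placements yields 3 geometric isomers: CO both equatorial; CO one axial, one equatorial; CO both axial.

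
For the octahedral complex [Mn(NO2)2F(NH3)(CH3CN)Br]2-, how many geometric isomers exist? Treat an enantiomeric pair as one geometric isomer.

Systematic enumeration (placing each ligand type in turn and discarding arrangements equivalent by rotation or reflection) gives 9 geometric isomers.

9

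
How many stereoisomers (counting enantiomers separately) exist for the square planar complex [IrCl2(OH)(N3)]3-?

In a square planar complex each vertex has one trans partner and two cis neighbours.
There are 2 geometric isomers: Cl cis; Cl trans.
Each arrangement has an internal mirror plane or centre of symmetry, so none is chiral.

2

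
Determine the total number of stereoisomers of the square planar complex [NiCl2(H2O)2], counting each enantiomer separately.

2

The distinct arrangements are (2 in all): Cl cis; Cl trans.
Each arrangement has an internal mirror plane or centre of symmetry, so none is chiral.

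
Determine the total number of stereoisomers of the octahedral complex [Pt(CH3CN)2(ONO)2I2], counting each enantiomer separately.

An octahedron has six vertices in three trans pairs; every non-trans pair is cis.
Systematic placement gives 5 geometric isomers: CH3CN trans, ONO trans, I trans; CH3CN trans, ONO cis, I cis; CH3CN cis, ONO trans, I cis; CH3CN cis, ONO cis, I cis (chiral); CH3CN cis, ONO cis, I trans.
One of these lacks any improper symmetry element and so occurs as an enantiomeric pair, giving 5 + 1 = 6 stereoisomers in total.

6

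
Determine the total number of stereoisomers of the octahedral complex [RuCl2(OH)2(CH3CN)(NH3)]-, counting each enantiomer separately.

8

In an octahedral complex each vertex has one trans partner and four cis neighbours.
The distinct arrangements are (6 in all): Cl cis, OH trans; Cl cis, OH cis (3 arrangements, 2 chiral); Cl trans, OH trans; Cl trans, OH cis.
Of these, 2 lack any improper symmetry element and so occur as enantiomeric pairs, giving 6 + 2 = 8 stereoisomers in total.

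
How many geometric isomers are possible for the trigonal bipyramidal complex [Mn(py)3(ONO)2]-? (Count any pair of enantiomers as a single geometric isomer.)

A trigonal bipyramid has two axial and three equatorial sites, which are chemically inequivalent.
There are 3 geometric isomers: ONO both axial; ONO one axial, one equatorial; ONO both equatorial.

3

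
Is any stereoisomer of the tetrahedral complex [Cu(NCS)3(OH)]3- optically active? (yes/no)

no

All four vertices of a tetrahedron are equivalent and mutually adjacent, so cis/trans isomerism cannot arise.
Only one geometric arrangement is possible.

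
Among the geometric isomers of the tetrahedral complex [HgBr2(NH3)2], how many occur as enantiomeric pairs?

In a tetrahedral complex all four positions are equivalent and every pair of ligands is adjacent — there is no cis/trans distinction.
Only one geometric arrangement is possible.

0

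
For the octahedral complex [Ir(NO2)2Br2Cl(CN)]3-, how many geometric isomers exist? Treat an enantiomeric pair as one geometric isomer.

An octahedron has six vertices in three trans pairs; every non-trans pair is cis.
The distinct arrangements are (6 in all): NO2 trans, Br trans; NO2 cis, Br trans; NO2 trans, Br cis; NO2 cis, Br cis (3 arrangements, 2 chiral).

6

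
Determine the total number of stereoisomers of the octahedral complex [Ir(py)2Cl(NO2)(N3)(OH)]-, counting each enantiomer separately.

15

Placing the ligands in turn and identifying arrangements related by rotation or reflection leaves 9 distinct geometric isomers.
Of these, 6 lack any improper symmetry element and so occur as enantiomeric pairs, giving 9 + 6 = 15 stereoisomers in total.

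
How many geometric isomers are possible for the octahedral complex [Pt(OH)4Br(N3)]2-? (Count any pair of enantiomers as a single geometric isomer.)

2

In an octahedral complex each vertex has one trans partner and four cis neighbours.
Working through the distinct placements yields 2 geometric isomers: Br and N3 mutually trans; Br and N3 mutually cis.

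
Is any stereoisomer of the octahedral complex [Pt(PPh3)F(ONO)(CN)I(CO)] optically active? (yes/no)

Placing the ligands in turn and identifying arrangements related by rotation or reflection leaves 15 distinct geometric isomers.
Of these, 15 lack any improper symmetry element and so occur as enantiomeric pairs, giving 15 + 15 = 30 stereoisomers in total.

yes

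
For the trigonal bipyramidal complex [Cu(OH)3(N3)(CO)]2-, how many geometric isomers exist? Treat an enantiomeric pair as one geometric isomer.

4

In a trigonal bipyramid the two axial positions differ from the three equatorial ones.
Systematic placement gives 4 geometric isomers: N3 axial, CO axial; N3 equatorial, CO axial; N3 axial, CO equatorial; N3 equatorial, CO equatorial.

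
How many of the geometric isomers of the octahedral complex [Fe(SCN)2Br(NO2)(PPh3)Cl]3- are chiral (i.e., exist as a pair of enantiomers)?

6

An octahedron has six vertices in three trans pairs; every non-trans pair is cis.
Placing the ligands in turn and identifying arrangements related by rotation or reflection leaves 9 distinct geometric isomers.
Of these, 6 lack any improper symmetry element and so occur as enantiomeric pairs, giving 9 + 6 = 15 stereoisomers in total.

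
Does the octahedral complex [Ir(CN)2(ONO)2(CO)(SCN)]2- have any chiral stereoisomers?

yes

The six octahedral sites form three mutually perpendicular trans pairs.
The distinct arrangements are (6 in all): CN trans, ONO cis; CN trans, ONO trans; CN cis, ONO cis (3 arrangements, 2 chiral); CN cis, ONO trans.
Of these, 2 lack any improper symmetry element and so occur as enantiomeric pairs, giving 6 + 2 = 8 stereoisomers in total.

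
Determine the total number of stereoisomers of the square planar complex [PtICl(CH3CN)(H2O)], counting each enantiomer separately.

3

In a square planar complex each vertex has one trans partner and two cis neighbours.
Working through the distinct placements yields 3 geometric isomers: (CH3CN/H2O trans, Cl/I trans); (CH3CN/I trans, Cl/H2O trans); (CH3CN/Cl trans, H2O/I trans).
Each arrangement has an internal mirror plane or centre of symmetry, so none is chiral.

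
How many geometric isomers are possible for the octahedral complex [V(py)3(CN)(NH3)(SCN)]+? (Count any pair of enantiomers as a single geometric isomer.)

4

The distinct arrangements are (4 in all): py mer (3 arrangements); py fac (chiral).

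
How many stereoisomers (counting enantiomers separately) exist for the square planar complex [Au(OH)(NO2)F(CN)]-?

In a square planar complex each vertex has one trans partner and two cis neighbours.
The distinct arrangements are (3 in all): (CN/NO2 trans, F/OH trans); (CN/OH trans, F/NO2 trans); (CN/F trans, NO2/OH trans).
Each arrangement has an internal mirror plane or centre of symmetry, so none is chiral.

3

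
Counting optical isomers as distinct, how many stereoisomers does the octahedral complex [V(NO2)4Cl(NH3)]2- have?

2

The six octahedral sites form three mutually perpendicular trans pairs.
There are 2 geometric isomers: Cl and NH3 mutually trans; Cl and NH3 mutually cis.
Each arrangement has an internal mirror plane or centre of symmetry, so none is chiral.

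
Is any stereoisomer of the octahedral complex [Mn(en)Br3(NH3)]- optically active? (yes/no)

Each en is bidentate and must span two cis positions.
Working through the distinct placements yields 2 geometric isomers: Br mer; Br fac.
Each arrangement has an internal mirror plane or centre of symmetry, so none is chiral.

no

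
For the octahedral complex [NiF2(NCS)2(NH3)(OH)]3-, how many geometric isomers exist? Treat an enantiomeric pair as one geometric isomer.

6

The six octahedral sites form three mutually perpendicular trans pairs.
Working through the distinct placements yields 6 geometric isomers: F trans, NCS trans; F trans, NCS cis; F cis, NCS cis (3 arrangements, 2 chiral); F cis, NCS trans.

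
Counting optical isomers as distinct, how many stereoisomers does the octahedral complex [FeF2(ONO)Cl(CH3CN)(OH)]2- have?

An octahedron has six vertices in three trans pairs; every non-trans pair is cis.
Systematic enumeration (placing each ligand type in turn and discarding arrangements equivalent by rotation or reflection) gives 9 geometric isomers.
Of these, 6 lack any improper symmetry element and so occur as enantiomeric pairs, giving 9 + 6 = 15 stereoisomers in total.

15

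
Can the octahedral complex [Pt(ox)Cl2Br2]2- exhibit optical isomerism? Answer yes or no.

yes

An octahedron has six vertices in three trans pairs; every non-trans pair is cis.
Each ox is bidentate and must span two cis positions.
Systematic placement gives 3 geometric isomers: Cl cis, Br trans; Cl cis, Br cis (chiral); Cl trans, Br cis.
One of these lacks any improper symmetry element and so occurs as an enantiomeric pair, giving 3 + 1 = 4 stereoisomers in total.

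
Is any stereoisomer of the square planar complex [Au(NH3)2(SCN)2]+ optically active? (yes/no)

no

A square has two trans pairs of vertices; adjacent vertices are cis.
There are 2 geometric isomers: NH3 cis; NH3 trans.
Each arrangement has an internal mirror plane or centre of symmetry, so none is chiral.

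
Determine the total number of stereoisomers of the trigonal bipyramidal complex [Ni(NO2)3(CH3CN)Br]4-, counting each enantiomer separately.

A trigonal bipyramid has two axial and three equatorial sites, which are chemically inequivalent.
Working through the distinct placements yields 4 geometric isomers: CH3CN axial, Br axial; CH3CN equatorial, Br axial; CH3CN axial, Br equatorial; CH3CN equatorial, Br equatorial.
Each arrangement has an internal mirror plane or centre of symmetry, so none is chiral.

4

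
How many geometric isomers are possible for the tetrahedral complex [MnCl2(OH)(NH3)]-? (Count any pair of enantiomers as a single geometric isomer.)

1

Only one geometric arrangement is possible.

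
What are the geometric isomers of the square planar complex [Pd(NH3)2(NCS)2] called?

cis and trans

In a square planar complex each vertex has one trans partner and two cis neighbours.
Working through the distinct placements yields 2 geometric isomers: NH3 cis; NH3 trans.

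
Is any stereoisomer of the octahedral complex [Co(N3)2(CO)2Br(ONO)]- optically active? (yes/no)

An octahedron has six vertices in three trans pairs; every non-trans pair is cis.
Working through the distinct placements yields 6 geometric isomers: N3 cis, CO cis (3 arrangements, 2 chiral); N3 trans, CO cis; N3 cis, CO trans; N3 trans, CO trans.
Of these, 2 lack any improper symmetry element and so occur as enantiomeric pairs, giving 6 + 2 = 8 stereoisomers in total.

yes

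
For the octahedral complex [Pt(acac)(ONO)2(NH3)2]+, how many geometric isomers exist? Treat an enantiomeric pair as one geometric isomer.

An octahedron has six vertices in three trans pairs; every non-trans pair is cis.
Each acac is bidentate and must span two cis positions.
Systematic placement gives 3 geometric isomers: ONO cis, NH3 trans; ONO cis, NH3 cis (chiral); ONO trans, NH3 cis.

3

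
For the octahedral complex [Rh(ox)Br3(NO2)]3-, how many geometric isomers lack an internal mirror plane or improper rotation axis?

In an octahedral complex each vertex has one trans partner and four cis neighbours.
Each ox is bidentate and must span two cis positions.
There are 2 geometric isomers: Br mer; Br fac.
Each arrangement has an internal mirror plane or centre of symmetry, so none is chiral.

0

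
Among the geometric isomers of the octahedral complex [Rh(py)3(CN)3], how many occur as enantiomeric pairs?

0

The distinct arrangements are (2 in all): py mer; py fac.
Each arrangement has an internal mirror plane or centre of symmetry, so none is chiral.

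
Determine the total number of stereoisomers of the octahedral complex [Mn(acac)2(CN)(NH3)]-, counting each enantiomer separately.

In an octahedral complex each vertex has one trans partner and four cis neighbours.
Each acac is bidentate and must span two cis positions.
The distinct arrangements are (2 in all): CN and NH3 mutually trans; CN and NH3 mutually cis (chiral).
One of these lacks any improper symmetry element and so occurs as an enantiomeric pair, giving 2 + 1 = 3 stereoisomers in total.

3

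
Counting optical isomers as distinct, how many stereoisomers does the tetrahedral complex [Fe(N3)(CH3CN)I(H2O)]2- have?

In a tetrahedral complex all four positions are equivalent and every pair of ligands is adjacent — there is no cis/trans distinction.
Only one geometric arrangement is possible; it has no improper symmetry element, so it exists as a pair of enantiomers (2 stereoisomers).

2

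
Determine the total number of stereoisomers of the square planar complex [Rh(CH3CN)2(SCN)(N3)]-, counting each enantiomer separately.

The distinct arrangements are (2 in all): CH3CN cis; CH3CN trans.
Each arrangement has an internal mirror plane or centre of symmetry, so none is chiral.

2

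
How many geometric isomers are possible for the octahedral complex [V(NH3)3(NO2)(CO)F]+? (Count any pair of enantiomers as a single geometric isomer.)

4

An octahedron has six vertices in three trans pairs; every non-trans pair is cis.
Systematic placement gives 4 geometric isomers: NH3 mer (3 arrangements); NH3 fac (chiral).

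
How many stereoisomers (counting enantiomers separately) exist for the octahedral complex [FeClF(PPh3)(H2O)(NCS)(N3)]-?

Systematic enumeration (placing each ligand type in turn and discarding arrangements equivalent by rotation or reflection) gives 15 geometric isomers.
Of these, 15 lack any improper symmetry element and so occur as enantiomeric pairs, giving 15 + 15 = 30 stereoisomers in total.

30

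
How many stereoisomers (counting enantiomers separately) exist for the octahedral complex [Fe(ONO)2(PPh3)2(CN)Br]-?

8

The six octahedral sites form three mutually perpendicular trans pairs.
The distinct arrangements are (6 in all): ONO trans, PPh3 trans; ONO cis, PPh3 cis (3 arrangements, 2 chiral); ONO cis, PPh3 trans; ONO trans, PPh3 cis.
Of these, 2 lack any improper symmetry element and so occur as enantiomeric pairs, giving 6 + 2 = 8 stereoisomers in total.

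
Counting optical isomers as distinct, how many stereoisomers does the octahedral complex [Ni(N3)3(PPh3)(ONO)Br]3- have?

5

An octahedron has six vertices in three trans pairs; every non-trans pair is cis.
Working through the distinct placements yields 4 geometric isomers: N3 mer (3 arrangements); N3 fac (chiral).
One of these lacks any improper symmetry element and so occurs as an enantiomeric pair, giving 4 + 1 = 5 stereoisomers in total.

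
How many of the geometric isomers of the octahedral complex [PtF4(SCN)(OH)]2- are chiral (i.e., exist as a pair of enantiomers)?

0

The six octahedral sites form three mutually perpendicular trans pairs.
Working through the distinct placements yields 2 geometric isomers: SCN and OH mutually trans; SCN and OH mutually cis.
Each arrangement has an internal mirror plane or centre of symmetry, so none is chiral.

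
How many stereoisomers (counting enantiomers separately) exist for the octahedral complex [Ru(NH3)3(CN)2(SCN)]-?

An octahedron has six vertices in three trans pairs; every non-trans pair is cis.
The distinct arrangements are (3 in all): NH3 mer, CN trans; NH3 fac, CN cis; NH3 mer, CN cis.
Each arrangement has an internal mirror plane or centre of symmetry, so none is chiral.

3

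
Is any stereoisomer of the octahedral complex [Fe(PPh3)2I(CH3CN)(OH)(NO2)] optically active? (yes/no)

yes

An octahedron has six vertices in three trans pairs; every non-trans pair is cis.
Placing the ligands in turn and identifying arrangements related by rotation or reflection leaves 9 distinct geometric isomers.
Of these, 6 lack any improper symmetry element and so occur as enantiomeric pairs, giving 9 + 6 = 15 stereoisomers in total.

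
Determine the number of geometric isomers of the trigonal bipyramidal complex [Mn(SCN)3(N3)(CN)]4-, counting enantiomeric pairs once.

4

A trigonal bipyramid has two axial and three equatorial sites, which are chemically inequivalent.
There are 4 geometric isomers: N3 axial, CN axial; N3 equatorial, CN axial; N3 axial, CN equatorial; N3 equatorial, CN equatorial.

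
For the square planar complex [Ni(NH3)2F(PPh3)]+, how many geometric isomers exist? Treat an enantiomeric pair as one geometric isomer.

2

In a square planar complex each vertex has one trans partner and two cis neighbours.
Working through the distinct placements yields 2 geometric isomers: NH3 cis; NH3 trans.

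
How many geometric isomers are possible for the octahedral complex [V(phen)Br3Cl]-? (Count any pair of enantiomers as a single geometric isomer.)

2

Each phen is bidentate and must span two cis positions.
There are 2 geometric isomers: Br mer; Br fac.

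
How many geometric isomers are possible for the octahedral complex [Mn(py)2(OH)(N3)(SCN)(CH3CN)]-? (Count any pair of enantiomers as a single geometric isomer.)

9

Placing the ligands in turn and identifying arrangements related by rotation or reflection leaves 9 distinct geometric isomers.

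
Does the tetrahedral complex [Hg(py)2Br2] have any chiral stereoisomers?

In a tetrahedral complex all four positions are equivalent and every pair of ligands is adjacent — there is no cis/trans distinction.
Only one geometric arrangement is possible.

no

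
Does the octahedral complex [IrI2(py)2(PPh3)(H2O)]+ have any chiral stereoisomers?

yes

Working through the distinct placements yields 6 geometric isomers: I cis, py trans; I cis, py cis (3 arrangements, 2 chiral); I trans, py trans; I trans, py cis.
Of these, 2 lack any improper symmetry element and so occur as enantiomeric pairs, giving 6 + 2 = 8 stereoisomers in total.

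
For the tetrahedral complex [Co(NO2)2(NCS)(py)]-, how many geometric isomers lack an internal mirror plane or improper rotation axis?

0

All four vertices of a tetrahedron are equivalent and mutually adjacent, so cis/trans isomerism cannot arise.
Only one geometric arrangement is possible.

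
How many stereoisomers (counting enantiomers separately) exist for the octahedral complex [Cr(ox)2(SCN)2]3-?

The six octahedral sites form three mutually perpendicular trans pairs.
Each ox is bidentate and must span two cis positions.
There are 2 geometric isomers: SCN trans; SCN cis (chiral).
One of these lacks any improper symmetry element and so occurs as an enantiomeric pair, giving 2 + 1 = 3 stereoisomers in total.

3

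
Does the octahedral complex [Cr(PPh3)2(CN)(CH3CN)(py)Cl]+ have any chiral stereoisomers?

yes

In an octahedral complex each vertex has one trans partner and four cis neighbours.
Placing the ligands in turn and identifying arrangements related by rotation or reflection leaves 9 distinct geometric isomers.
Of these, 6 lack any improper symmetry element and so occur as enantiomeric pairs, giving 9 + 6 = 15 stereoisomers in total.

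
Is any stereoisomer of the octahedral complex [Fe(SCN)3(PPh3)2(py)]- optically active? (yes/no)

no

An octahedron has six vertices in three trans pairs; every non-trans pair is cis.
Systematic placement gives 3 geometric isomers: SCN mer, PPh3 trans; SCN fac, PPh3 cis; SCN mer, PPh3 cis.
Each arrangement has an internal mirror plane or centre of symmetry, so none is chiral.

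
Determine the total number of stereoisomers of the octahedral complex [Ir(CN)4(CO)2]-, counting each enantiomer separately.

2

There are 2 geometric isomers: CO trans; CO cis.
Each arrangement has an internal mirror plane or centre of symmetry, so none is chiral.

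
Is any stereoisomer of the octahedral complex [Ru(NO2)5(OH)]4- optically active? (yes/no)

An octahedron has six vertices in three trans pairs; every non-trans pair is cis.
Only one geometric arrangement is possible.

no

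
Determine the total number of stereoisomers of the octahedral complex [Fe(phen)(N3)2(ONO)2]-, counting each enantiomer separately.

4

Each phen is bidentate and must span two cis positions.
There are 3 geometric isomers: N3 trans, ONO cis; N3 cis, ONO cis (chiral); N3 cis, ONO trans.
One of these lacks any improper symmetry element and so occurs as an enantiomeric pair, giving 3 + 1 = 4 stereoisomers in total.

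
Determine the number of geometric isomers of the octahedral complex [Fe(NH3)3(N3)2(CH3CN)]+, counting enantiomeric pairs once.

In an octahedral complex each vertex has one trans partner and four cis neighbours.
Working through the distinct placements yields 3 geometric isomers: NH3 mer, N3 cis; NH3 mer, N3 trans; NH3 fac, N3 cis.

3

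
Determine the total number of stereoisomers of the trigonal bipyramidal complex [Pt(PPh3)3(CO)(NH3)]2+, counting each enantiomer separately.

4

In a trigonal bipyramid the two axial positions differ from the three equatorial ones.
There are 4 geometric isomers: CO axial, NH3 axial; CO axial, NH3 equatorial; CO equatorial, NH3 axial; CO equatorial, NH3 equatorial.
Each arrangement has an internal mirror plane or centre of symmetry, so none is chiral.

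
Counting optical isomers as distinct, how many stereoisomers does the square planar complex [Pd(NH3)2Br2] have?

A square has two trans pairs of vertices; adjacent vertices are cis.
The distinct arrangements are (2 in all): NH3 cis; NH3 trans.
Each arrangement has an internal mirror plane or centre of symmetry, so none is chiral.

2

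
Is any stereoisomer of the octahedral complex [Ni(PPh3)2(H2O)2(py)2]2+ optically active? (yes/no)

In an octahedral complex each vertex has one trans partner and four cis neighbours.
There are 5 geometric isomers: PPh3 trans, H2O trans, py trans; PPh3 cis, H2O trans, py cis; PPh3 cis, H2O cis, py trans; PPh3 cis, H2O cis, py cis (chiral); PPh3 trans, H2O cis, py cis.
One of these lacks any improper symmetry element and so occurs as an enantiomeric pair, giving 5 + 1 = 6 stereoisomers in total.

yes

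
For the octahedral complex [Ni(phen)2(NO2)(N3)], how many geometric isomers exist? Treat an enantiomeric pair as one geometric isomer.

2

The six octahedral sites form three mutually perpendicular trans pairs.
Each phen is bidentate and must span two cis positions.
There are 2 geometric isomers: NO2 and N3 mutually trans; NO2 and N3 mutually cis (chiral).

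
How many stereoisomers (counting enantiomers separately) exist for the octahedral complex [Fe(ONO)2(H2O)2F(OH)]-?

8

The distinct arrangements are (6 in all): ONO trans, H2O cis; ONO cis, H2O cis (3 arrangements, 2 chiral); ONO trans, H2O trans; ONO cis, H2O trans.
Of these, 2 lack any improper symmetry element and so occur as enantiomeric pairs, giving 6 + 2 = 8 stereoisomers in total.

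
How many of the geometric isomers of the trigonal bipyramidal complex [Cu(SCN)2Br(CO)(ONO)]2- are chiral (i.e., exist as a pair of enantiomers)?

3

A trigonal bipyramid has two axial and three equatorial sites, which are chemically inequivalent.
Exhaustive case analysis gives 7 geometric isomers.
Of these, 3 lack any improper symmetry element and so occur as enantiomeric pairs, giving 7 + 3 = 10 stereoisomers in total.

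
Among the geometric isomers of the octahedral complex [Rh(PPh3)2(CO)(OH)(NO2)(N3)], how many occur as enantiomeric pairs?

6

In an octahedral complex each vertex has one trans partner and four cis neighbours.
Systematic enumeration (placing each ligand type in turn and discarding arrangements equivalent by rotation or reflection) gives 9 geometric isomers.
Of these, 6 lack any improper symmetry element and so occur as enantiomeric pairs, giving 9 + 6 = 15 stereoisomers in total.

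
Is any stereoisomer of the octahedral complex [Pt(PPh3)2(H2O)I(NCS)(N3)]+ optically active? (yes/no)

yes

In an octahedral complex each vertex has one trans partner and four cis neighbours.
Placing the ligands in turn and identifying arrangements related by rotation or reflection leaves 9 distinct geometric isomers.
Of these, 6 lack any improper symmetry element and so occur as enantiomeric pairs, giving 9 + 6 = 15 stereoisomers in total.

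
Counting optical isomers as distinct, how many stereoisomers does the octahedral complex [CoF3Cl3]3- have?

Working through the distinct placements yields 2 geometric isomers: F mer; F fac.
Each arrangement has an internal mirror plane or centre of symmetry, so none is chiral.

2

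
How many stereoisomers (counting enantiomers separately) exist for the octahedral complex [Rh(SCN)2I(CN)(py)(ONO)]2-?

In an octahedral complex each vertex has one trans partner and four cis neighbours.
Placing the ligands in turn and identifying arrangements related by rotation or reflection leaves 9 distinct geometric isomers.
Of these, 6 lack any improper symmetry element and so occur as enantiomeric pairs, giving 9 + 6 = 15 stereoisomers in total.

15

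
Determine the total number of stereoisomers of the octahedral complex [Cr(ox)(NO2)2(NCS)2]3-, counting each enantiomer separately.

4

An octahedron has six vertices in three trans pairs; every non-trans pair is cis.
Each ox is bidentate and must span two cis positions.
Systematic placement gives 3 geometric isomers: NO2 cis, NCS trans; NO2 cis, NCS cis (chiral); NO2 trans, NCS cis.
One of these lacks any improper symmetry element and so occurs as an enantiomeric pair, giving 3 + 1 = 4 stereoisomers in total.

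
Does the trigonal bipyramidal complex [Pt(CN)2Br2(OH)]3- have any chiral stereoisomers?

yes

In a trigonal bipyramid the two axial positions differ from the three equatorial ones.
Placing the ligands in turn and identifying arrangements related by rotation or reflection leaves 5 distinct geometric isomers.
One of these lacks any improper symmetry element and so occurs as an enantiomeric pair, giving 5 + 1 = 6 stereoisomers in total.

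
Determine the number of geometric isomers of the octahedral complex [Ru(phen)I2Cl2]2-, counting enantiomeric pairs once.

An octahedron has six vertices in three trans pairs; every non-trans pair is cis.
Each phen is bidentate and must span two cis positions.
There are 3 geometric isomers: I cis, Cl trans; I cis, Cl cis (chiral); I trans, Cl cis.

3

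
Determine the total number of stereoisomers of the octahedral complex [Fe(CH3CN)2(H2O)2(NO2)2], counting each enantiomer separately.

In an octahedral complex each vertex has one trans partner and four cis neighbours.
The distinct arrangements are (5 in all): CH3CN trans, H2O trans, NO2 trans; CH3CN trans, H2O cis, NO2 cis; CH3CN cis, H2O cis, NO2 trans; CH3CN cis, H2O cis, NO2 cis (chiral); CH3CN cis, H2O trans, NO2 cis.
One of these lacks any improper symmetry element and so occurs as an enantiomeric pair, giving 5 + 1 = 6 stereoisomers in total.

6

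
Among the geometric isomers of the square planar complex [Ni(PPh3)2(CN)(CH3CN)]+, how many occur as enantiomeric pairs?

0

In a square planar complex each vertex has one trans partner and two cis neighbours.
Working through the distinct placements yields 2 geometric isomers: PPh3 cis; PPh3 trans.
Each arrangement has an internal mirror plane or centre of symmetry, so none is chiral.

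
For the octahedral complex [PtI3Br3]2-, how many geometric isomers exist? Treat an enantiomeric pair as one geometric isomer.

The distinct arrangements are (2 in all): I mer; I fac.

2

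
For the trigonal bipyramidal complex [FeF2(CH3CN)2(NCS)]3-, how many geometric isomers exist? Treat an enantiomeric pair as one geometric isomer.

5

In a trigonal bipyramid the two axial positions differ from the three equatorial ones.
Systematic enumeration (placing each ligand type in turn and discarding arrangements equivalent by rotation or reflection) gives 5 geometric isomers.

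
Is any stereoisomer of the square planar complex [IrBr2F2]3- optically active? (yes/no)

A square has two trans pairs of vertices; adjacent vertices are cis.
Working through the distinct placements yields 2 geometric isomers: Br cis; Br trans.
Each arrangement has an internal mirror plane or centre of symmetry, so none is chiral.

no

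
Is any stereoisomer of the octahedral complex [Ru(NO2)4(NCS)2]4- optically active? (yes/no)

no

In an octahedral complex each vertex has one trans partner and four cis neighbours.
Working through the distinct placements yields 2 geometric isomers: NCS trans; NCS cis.
Each arrangement has an internal mirror plane or centre of symmetry, so none is chiral.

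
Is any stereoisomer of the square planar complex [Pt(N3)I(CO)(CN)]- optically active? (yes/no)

no

A square has two trans pairs of vertices; adjacent vertices are cis.
There are 3 geometric isomers: (CN/I trans, CO/N3 trans); (CN/N3 trans, CO/I trans); (CN/CO trans, I/N3 trans).
Each arrangement has an internal mirror plane or centre of symmetry, so none is chiral.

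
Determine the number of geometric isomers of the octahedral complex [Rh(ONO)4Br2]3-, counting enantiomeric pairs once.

In an octahedral complex each vertex has one trans partner and four cis neighbours.
There are 2 geometric isomers: Br trans; Br cis.

2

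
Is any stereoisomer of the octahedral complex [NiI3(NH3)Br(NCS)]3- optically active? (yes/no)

The six octahedral sites form three mutually perpendicular trans pairs.
There are 4 geometric isomers: I mer (3 arrangements); I fac (chiral).
One of these lacks any improper symmetry element and so occurs as an enantiomeric pair, giving 4 + 1 = 5 stereoisomers in total.

yes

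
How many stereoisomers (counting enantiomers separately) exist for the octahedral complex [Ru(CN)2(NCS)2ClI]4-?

8

Systematic placement gives 6 geometric isomers: CN trans, NCS trans; CN trans, NCS cis; CN cis, NCS trans; CN cis, NCS cis (3 arrangements, 2 chiral).
Of these, 2 lack any improper symmetry element and so occur as enantiomeric pairs, giving 6 + 2 = 8 stereoisomers in total.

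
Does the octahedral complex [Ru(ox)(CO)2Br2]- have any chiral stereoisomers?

Each ox is bidentate and must span two cis positions.
There are 3 geometric isomers: CO cis, Br trans; CO cis, Br cis (chiral); CO trans, Br cis.
One of these lacks any improper symmetry element and so occurs as an enantiomeric pair, giving 3 + 1 = 4 stereoisomers in total.

yes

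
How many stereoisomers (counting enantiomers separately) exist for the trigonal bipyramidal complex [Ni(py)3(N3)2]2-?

3

In a trigonal bipyramid the two axial positions differ from the three equatorial ones.
There are 3 geometric isomers: N3 both axial; N3 one axial, one equatorial; N3 both equatorial.
Each arrangement has an internal mirror plane or centre of symmetry, so none is chiral.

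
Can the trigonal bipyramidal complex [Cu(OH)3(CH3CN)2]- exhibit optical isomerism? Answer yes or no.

no

Working through the distinct placements yields 3 geometric isomers: CH3CN both axial; CH3CN one axial, one equatorial; CH3CN both equatorial.
Each arrangement has an internal mirror plane or centre of symmetry, so none is chiral.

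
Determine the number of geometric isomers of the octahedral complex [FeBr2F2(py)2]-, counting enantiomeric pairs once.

In an octahedral complex each vertex has one trans partner and four cis neighbours.
Working through the distinct placements yields 5 geometric isomers: Br trans, F trans, py trans; Br trans, F cis, py cis; Br cis, F cis, py trans; Br cis, F cis, py cis (chiral); Br cis, F trans, py cis.

5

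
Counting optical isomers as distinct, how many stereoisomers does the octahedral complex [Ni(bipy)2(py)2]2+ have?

3

In an octahedral complex each vertex has one trans partner and four cis neighbours.
Each bipy is bidentate and must span two cis positions.
Systematic placement gives 2 geometric isomers: py trans; py cis (chiral).
One of these lacks any improper symmetry element and so occurs as an enantiomeric pair, giving 2 + 1 = 3 stereoisomers in total.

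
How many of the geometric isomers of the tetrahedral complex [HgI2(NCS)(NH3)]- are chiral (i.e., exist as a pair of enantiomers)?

0

All four vertices of a tetrahedron are equivalent and mutually adjacent, so cis/trans isomerism cannot arise.
Only one geometric arrangement is possible.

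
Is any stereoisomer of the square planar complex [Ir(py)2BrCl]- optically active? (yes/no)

no

A square has two trans pairs of vertices; adjacent vertices are cis.
Systematic placement gives 2 geometric isomers: py cis; py trans.
Each arrangement has an internal mirror plane or centre of symmetry, so none is chiral.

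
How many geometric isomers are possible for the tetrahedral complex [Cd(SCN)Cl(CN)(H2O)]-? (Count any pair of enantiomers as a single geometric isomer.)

Only one geometric arrangement is possible; it has no improper symmetry element, so it exists as a pair of enantiomers (2 stereoisomers).

1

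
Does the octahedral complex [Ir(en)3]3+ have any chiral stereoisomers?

An octahedron has six vertices in three trans pairs; every non-trans pair is cis.
Each en is bidentate and must span two cis positions.
Only one geometric arrangement is possible; it has no improper symmetry element, so it exists as a pair of enantiomers (2 stereoisomers).

yes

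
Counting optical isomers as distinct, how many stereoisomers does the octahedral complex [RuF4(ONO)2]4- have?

In an octahedral complex each vertex has one trans partner and four cis neighbours.
Working through the distinct placements yields 2 geometric isomers: ONO trans; ONO cis.
Each arrangement has an internal mirror plane or centre of symmetry, so none is chiral.

2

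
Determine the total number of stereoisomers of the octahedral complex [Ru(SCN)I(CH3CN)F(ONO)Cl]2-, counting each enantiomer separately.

30

Exhaustive case analysis gives 15 geometric isomers.
Of these, 15 lack any improper symmetry element and so occur as enantiomeric pairs, giving 15 + 15 = 30 stereoisomers in total.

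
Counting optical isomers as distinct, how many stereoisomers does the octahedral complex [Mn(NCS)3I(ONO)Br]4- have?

5

Working through the distinct placements yields 4 geometric isomers: NCS mer (3 arrangements); NCS fac (chiral).
One of these lacks any improper symmetry element and so occurs as an enantiomeric pair, giving 4 + 1 = 5 stereoisomers in total.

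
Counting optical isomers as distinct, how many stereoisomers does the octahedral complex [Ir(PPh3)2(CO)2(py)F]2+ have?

8

An octahedron has six vertices in three trans pairs; every non-trans pair is cis.
Working through the distinct placements yields 6 geometric isomers: PPh3 cis, CO trans; PPh3 trans, CO trans; PPh3 cis, CO cis (3 arrangements, 2 chiral); PPh3 trans, CO cis.
Of these, 2 lack any improper symmetry element and so occur as enantiomeric pairs, giving 6 + 2 = 8 stereoisomers in total.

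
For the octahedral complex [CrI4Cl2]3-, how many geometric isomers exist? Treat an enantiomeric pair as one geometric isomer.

2

There are 2 geometric isomers: Cl trans; Cl cis.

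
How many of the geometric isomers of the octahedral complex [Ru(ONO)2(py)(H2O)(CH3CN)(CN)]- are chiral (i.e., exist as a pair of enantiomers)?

The six octahedral sites form three mutually perpendicular trans pairs.
Systematic enumeration (placing each ligand type in turn and discarding arrangements equivalent by rotation or reflection) gives 9 geometric isomers.
Of these, 6 lack any improper symmetry element and so occur as enantiomeric pairs, giving 9 + 6 = 15 stereoisomers in total.

6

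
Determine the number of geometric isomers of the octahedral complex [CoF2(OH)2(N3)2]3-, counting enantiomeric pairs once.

An octahedron has six vertices in three trans pairs; every non-trans pair is cis.
The distinct arrangements are (5 in all): F trans, OH trans, N3 trans; F trans, OH cis, N3 cis; F cis, OH trans, N3 cis; F cis, OH cis, N3 cis (chiral); F cis, OH cis, N3 trans.

5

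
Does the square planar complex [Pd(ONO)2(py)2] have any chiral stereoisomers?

A square has two trans pairs of vertices; adjacent vertices are cis.
Working through the distinct placements yields 2 geometric isomers: ONO cis; ONO trans.
Each arrangement has an internal mirror plane or centre of symmetry, so none is chiral.

no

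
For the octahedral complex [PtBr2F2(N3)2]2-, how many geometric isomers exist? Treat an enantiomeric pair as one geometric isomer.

5

There are 5 geometric isomers: Br trans, F trans, N3 trans; Br trans, F cis, N3 cis; Br cis, F cis, N3 trans; Br cis, F cis, N3 cis (chiral); Br cis, F trans, N3 cis.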